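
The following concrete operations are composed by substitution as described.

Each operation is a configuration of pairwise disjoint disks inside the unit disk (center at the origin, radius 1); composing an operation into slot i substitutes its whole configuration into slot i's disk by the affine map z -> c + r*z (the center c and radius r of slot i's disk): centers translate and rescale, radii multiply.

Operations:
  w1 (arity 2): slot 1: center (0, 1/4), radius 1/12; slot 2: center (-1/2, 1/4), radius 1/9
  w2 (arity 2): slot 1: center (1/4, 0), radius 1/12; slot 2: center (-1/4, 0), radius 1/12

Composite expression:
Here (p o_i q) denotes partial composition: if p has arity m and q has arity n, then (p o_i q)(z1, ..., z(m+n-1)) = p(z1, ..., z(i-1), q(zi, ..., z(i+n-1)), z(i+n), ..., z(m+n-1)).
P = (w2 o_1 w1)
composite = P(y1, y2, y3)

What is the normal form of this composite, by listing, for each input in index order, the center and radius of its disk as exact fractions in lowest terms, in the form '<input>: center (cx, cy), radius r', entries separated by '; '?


y1: center (1/4, 1/48), radius 1/144; y2: center (5/24, 1/48), radius 1/108; y3: center (-1/4, 0), radius 1/12

Below w2, radii multiply path by path; the y-disk centers shift.
y1 passes through 2 substitutions, ending at center (1/4, 1/48), radius 1/144
y2 passes through 2 substitutions, ending at center (5/24, 1/48), radius 1/108
y3 passes through 1 substitution, ending at center (-1/4, 0), radius 1/12


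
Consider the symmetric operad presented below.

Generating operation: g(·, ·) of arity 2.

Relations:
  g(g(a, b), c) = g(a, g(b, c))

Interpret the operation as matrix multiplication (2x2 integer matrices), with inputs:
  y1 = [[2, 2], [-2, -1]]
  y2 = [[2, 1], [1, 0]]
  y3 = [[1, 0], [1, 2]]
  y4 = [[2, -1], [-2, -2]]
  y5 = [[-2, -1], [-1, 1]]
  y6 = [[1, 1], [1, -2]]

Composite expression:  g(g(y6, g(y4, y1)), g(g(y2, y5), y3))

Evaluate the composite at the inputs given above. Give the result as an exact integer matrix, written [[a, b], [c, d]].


[[-45, -18], [-63, -30]]

g(y4, y1) = [[6, 5], [0, -2]]
g(y6, g(y4, y1)) = [[6, 3], [6, 9]]
g(y2, y5) = [[-5, -1], [-2, -1]]
g(g(y2, y5), y3) = [[-6, -2], [-3, -2]]
g(g(y6, g(y4, y1)), g(g(y2, y5), y3)) = [[-45, -18], [-63, -30]]


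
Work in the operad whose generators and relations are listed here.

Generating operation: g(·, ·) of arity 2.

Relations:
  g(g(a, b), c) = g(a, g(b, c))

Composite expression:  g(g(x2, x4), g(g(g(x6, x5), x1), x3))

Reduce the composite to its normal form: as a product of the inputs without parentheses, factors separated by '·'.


x2 · x4 · x6 · x5 · x1 · x3

The g-tree's shape is irrelevant; the x-reading-order decides.
g(x2, x4) linearizes to x2 · x4
g(x6, x5) linearizes to x6 · x5
g(g(x6, x5), x1) linearizes to x6 · x5 · x1
g(g(g(x6, x5), x1), x3) linearizes to x6 · x5 · x1 · x3
g(g(x2, x4), g(g(g(x6, x5), x1), x3)) linearizes to x2 · x4 · x6 · x5 · x1 · x3


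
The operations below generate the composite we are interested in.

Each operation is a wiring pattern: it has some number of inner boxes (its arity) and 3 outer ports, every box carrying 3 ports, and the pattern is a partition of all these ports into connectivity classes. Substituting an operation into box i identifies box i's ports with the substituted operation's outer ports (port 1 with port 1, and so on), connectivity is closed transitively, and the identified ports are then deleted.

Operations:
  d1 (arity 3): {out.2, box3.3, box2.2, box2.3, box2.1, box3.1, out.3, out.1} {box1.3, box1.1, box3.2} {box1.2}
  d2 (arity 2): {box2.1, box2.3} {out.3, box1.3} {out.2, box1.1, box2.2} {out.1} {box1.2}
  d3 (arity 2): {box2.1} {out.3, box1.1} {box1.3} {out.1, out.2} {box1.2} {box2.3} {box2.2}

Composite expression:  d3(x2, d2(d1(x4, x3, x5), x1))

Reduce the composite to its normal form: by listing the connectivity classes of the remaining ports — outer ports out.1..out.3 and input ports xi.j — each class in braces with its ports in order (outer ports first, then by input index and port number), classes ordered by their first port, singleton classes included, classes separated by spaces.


{out.1, out.2} {out.3, x2.1} {x1.1, x1.3} {x1.2, x3.1, x3.2, x3.3, x5.1, x5.3} {x2.2} {x2.3} {x4.1, x4.3, x5.2} {x4.2}

Substituting into d3 glues patterns; closure does the rest.
stage d1: inputs (x4, x3, x5), connectivity {out.1, out.2, out.3, x3.1, x3.2, x3.3, x5.1, x5.3} {x4.1, x4.3, x5.2} {x4.2}, out.j its boundary
stage d2: inputs (x4, x3, x5, x1), connectivity {out.1} {out.2, out.3, x1.2, x3.1, x3.2, x3.3, x5.1, x5.3} {x1.1, x1.3} {x4.1, x4.3, x5.2} {x4.2}, out.j its boundary
stage d3: inputs (x2, x4, x3, x5, x1), connectivity {out.1, out.2} {out.3, x2.1} {x1.1, x1.3} {x1.2, x3.1, x3.2, x3.3, x5.1, x5.3} {x2.2} {x2.3} {x4.1, x4.3, x5.2} {x4.2}, out.j its boundary


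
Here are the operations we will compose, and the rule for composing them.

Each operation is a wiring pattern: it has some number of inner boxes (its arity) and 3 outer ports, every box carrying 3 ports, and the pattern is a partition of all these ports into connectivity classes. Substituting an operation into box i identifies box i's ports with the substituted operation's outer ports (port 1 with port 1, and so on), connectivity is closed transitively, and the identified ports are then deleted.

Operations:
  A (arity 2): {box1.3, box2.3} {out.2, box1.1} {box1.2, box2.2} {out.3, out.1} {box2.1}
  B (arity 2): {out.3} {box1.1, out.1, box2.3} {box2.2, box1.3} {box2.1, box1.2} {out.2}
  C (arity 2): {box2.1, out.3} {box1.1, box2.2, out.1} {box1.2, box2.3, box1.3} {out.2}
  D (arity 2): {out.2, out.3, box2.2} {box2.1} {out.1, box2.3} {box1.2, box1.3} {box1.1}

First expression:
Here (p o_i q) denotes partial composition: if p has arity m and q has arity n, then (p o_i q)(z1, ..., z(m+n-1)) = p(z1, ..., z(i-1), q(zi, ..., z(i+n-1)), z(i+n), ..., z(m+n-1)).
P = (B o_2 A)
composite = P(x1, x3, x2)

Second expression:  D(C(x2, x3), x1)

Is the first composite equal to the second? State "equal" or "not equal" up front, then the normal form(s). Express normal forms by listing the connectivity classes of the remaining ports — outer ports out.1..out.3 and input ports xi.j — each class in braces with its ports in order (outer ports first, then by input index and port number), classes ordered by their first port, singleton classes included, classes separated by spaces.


In normal form, the first expression is {out.1, x1.1, x1.2} {out.2} {out.3} {x1.3, x3.1} {x2.1} {x2.2, x3.2} {x2.3, x3.3}
In normal form, the second expression is {out.1, x1.3} {out.2, out.3, x1.2} {x1.1} {x2.1, x3.2} {x2.2, x2.3, x3.3} {x3.1}
Different reductions; not equal.

not equal — first {out.1, x1.1, x1.2} {out.2} {out.3} {x1.3, x3.1} {x2.1} {x2.2, x3.2} {x2.3, x3.3}, second {out.1, x1.3} {out.2, out.3, x1.2} {x1.1} {x2.1, x3.2} {x2.2, x2.3, x3.3} {x3.1}


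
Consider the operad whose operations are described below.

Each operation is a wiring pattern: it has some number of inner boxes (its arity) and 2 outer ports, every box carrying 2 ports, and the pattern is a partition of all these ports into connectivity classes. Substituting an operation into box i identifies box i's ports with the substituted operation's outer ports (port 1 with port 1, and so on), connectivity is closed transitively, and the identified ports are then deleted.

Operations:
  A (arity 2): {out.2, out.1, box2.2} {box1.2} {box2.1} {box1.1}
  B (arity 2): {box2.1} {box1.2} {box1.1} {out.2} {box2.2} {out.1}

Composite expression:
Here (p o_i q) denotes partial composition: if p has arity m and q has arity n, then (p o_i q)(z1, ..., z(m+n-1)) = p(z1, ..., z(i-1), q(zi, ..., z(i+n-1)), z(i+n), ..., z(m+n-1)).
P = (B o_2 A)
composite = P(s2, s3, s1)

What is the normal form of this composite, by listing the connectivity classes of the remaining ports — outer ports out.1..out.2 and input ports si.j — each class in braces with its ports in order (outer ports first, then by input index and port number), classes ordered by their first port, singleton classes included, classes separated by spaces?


{out.1} {out.2} {s1.1} {s1.2} {s2.1} {s2.2} {s3.1} {s3.2}

Two ports join when wires chain via B-identified ports.
after A, the pattern on (s3, s1) reads {out.1, out.2, s1.2} {s1.1} {s3.1} {s3.2} (out.j = its outer ports)
after B, the pattern on (s2, s3, s1) reads {out.1} {out.2} {s1.1} {s1.2} {s2.1} {s2.2} {s3.1} {s3.2} (out.j = its outer ports)


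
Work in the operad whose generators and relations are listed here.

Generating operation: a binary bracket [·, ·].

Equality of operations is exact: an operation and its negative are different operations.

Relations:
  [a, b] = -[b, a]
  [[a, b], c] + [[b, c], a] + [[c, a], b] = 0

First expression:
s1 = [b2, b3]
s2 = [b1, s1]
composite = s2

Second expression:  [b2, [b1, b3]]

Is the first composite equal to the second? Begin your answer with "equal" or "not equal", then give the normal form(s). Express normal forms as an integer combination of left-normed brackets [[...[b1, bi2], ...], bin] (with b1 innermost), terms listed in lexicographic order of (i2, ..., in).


not equal; first: [[b1, b2], b3] - [[b1, b3], b2]; second: -[[b1, b3], b2]

In normal form, the first expression is [[b1, b2], b3] - [[b1, b3], b2]
In normal form, the second expression is -[[b1, b3], b2]
No match — not equal.


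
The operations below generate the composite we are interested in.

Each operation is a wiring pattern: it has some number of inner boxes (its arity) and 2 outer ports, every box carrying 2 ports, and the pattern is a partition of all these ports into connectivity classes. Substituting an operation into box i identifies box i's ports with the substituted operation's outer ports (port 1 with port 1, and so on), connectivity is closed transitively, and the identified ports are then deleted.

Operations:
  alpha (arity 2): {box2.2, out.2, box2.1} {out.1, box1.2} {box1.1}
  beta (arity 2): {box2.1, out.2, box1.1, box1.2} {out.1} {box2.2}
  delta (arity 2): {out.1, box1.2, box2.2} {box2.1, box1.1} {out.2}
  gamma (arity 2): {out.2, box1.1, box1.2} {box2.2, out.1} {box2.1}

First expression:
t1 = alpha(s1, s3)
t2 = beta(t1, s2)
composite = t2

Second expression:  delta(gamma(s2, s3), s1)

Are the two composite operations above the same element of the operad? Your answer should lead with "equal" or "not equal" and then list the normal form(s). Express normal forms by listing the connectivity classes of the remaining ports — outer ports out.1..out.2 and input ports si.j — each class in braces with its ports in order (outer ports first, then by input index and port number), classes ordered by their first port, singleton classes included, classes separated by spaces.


The first composite normalizes to {out.1} {out.2, s1.2, s2.1, s3.1, s3.2} {s1.1} {s2.2}
The second composite normalizes to {out.1, s1.2, s2.1, s2.2} {out.2} {s1.1, s3.2} {s3.1}
They disagree, so not equal.

not equal; first: {out.1} {out.2, s1.2, s2.1, s3.1, s3.2} {s1.1} {s2.2}; second: {out.1, s1.2, s2.1, s2.2} {out.2} {s1.1, s3.2} {s3.1}


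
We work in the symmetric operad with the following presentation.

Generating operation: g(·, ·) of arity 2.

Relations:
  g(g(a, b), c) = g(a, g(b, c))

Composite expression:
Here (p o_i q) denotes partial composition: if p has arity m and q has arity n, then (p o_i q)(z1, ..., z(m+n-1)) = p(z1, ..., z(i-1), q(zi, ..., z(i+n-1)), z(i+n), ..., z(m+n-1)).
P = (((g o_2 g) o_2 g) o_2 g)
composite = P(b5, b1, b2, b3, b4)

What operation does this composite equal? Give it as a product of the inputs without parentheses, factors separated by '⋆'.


b5 ⋆ b1 ⋆ b2 ⋆ b3 ⋆ b4


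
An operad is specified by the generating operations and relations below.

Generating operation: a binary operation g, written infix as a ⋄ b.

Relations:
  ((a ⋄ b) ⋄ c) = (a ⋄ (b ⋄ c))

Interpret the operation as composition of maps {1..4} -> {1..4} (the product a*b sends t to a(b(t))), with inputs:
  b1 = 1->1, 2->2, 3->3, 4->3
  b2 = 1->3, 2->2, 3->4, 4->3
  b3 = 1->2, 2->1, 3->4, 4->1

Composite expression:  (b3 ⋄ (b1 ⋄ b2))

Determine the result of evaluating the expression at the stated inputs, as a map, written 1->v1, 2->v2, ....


1->4, 2->1, 3->4, 4->4

(b1 ⋄ b2) = 1->3, 2->2, 3->3, 4->3
(b3 ⋄ (b1 ⋄ b2)) = 1->4, 2->1, 3->4, 4->4


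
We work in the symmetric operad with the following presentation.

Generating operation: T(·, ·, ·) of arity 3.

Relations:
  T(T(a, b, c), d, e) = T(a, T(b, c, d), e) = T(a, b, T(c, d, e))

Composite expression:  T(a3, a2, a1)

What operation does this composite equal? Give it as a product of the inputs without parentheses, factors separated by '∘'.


Associativity of T dissolves the nesting; only the a-input order survives.
T(a3, a2, a1) reduces to a3 ∘ a2 ∘ a1

a3 ∘ a2 ∘ a1


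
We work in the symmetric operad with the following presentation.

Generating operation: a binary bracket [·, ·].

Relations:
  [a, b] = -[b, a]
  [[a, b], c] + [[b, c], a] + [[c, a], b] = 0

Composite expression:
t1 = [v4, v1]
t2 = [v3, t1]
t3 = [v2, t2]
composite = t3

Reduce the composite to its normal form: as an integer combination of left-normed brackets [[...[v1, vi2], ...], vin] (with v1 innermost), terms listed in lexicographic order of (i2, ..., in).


-[[[v1, v4], v3], v2]

Left-normed coefficients sit on the v1-initial expansion words.
Composite bracket: [v2, [v3, [v4, v1]]]
Under [a, b] = ab - ba we get 8 signed associative words (2^3 = 8).
Words beginning with v1 determine it all:
  from v1v4v3v2, sign -1: term -[[[v1, v4], v3], v2]


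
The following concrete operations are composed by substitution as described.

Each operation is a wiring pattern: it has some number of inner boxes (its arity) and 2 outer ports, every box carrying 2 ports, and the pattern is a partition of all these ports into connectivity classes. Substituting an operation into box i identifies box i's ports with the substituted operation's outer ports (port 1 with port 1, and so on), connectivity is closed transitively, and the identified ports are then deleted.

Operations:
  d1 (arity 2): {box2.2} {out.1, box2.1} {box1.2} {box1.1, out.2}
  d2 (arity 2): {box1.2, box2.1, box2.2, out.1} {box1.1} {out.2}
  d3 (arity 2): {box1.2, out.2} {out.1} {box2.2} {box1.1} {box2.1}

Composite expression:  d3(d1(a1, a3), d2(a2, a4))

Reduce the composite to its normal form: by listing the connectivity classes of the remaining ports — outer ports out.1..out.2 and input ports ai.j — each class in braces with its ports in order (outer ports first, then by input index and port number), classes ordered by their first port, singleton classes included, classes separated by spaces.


{out.1} {out.2, a1.1} {a1.2} {a2.1} {a2.2, a4.1, a4.2} {a3.1} {a3.2}

After gluing at d3, chains via deleted ports link the a-ports.
d1 over (a1, a3) gives {out.1, a3.1} {out.2, a1.1} {a1.2} {a3.2}, out.j being that stage's outer ports
d2 over (a2, a4) gives {out.1, a2.2, a4.1, a4.2} {out.2} {a2.1}, out.j being that stage's outer ports
d3 over (a1, a3, a2, a4) gives {out.1} {out.2, a1.1} {a1.2} {a2.1} {a2.2, a4.1, a4.2} {a3.1} {a3.2}, out.j being that stage's outer ports


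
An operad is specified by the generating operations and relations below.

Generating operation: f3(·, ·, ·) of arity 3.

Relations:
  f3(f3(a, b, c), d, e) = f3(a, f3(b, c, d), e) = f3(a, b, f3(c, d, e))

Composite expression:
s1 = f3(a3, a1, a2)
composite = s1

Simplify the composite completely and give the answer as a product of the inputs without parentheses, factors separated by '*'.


a3 * a1 * a2

Associativity of f3 dissolves the nesting; only the a-input order survives.
f3(a3, a1, a2) reduces to a3 * a1 * a2


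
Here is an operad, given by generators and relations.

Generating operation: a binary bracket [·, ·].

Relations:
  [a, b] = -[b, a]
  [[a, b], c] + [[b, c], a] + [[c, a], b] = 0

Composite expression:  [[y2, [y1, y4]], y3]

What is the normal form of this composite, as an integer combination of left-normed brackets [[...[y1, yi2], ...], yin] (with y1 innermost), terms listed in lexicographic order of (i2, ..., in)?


-[[[y1, y4], y2], y3]

Skip Jacobi rewriting: expand, keep y1-initial words, read off terms.
Composite bracket: [[y2, [y1, y4]], y3]
The bracket unfolds into 8 signed words via [a, b] = ab - ba (2^3 = 8).
Words beginning with y1 determine it all:
  y1y4y2y3 (sign -1) contributes -[[[y1, y4], y2], y3]


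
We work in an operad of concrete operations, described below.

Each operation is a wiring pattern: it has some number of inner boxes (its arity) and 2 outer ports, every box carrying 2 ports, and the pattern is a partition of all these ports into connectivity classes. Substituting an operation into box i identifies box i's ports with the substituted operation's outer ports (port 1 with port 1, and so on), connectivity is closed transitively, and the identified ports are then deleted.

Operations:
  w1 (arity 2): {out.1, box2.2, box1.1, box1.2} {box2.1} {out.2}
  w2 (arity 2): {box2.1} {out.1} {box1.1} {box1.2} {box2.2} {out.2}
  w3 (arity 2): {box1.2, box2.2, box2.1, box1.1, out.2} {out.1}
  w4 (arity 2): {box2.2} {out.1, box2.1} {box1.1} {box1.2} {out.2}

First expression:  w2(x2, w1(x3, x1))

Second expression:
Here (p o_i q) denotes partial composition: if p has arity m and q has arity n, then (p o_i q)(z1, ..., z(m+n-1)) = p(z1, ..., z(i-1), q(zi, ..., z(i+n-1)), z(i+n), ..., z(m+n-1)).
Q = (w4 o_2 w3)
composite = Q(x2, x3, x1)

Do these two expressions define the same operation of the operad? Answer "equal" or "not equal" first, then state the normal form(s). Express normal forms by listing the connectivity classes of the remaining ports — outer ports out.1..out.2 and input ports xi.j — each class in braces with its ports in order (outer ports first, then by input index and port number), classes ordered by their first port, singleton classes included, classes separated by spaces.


The first expression, normalized: {out.1} {out.2} {x1.1} {x1.2, x3.1, x3.2} {x2.1} {x2.2}
The second expression, normalized: {out.1} {out.2} {x1.1, x1.2, x3.1, x3.2} {x2.1} {x2.2}
The forms do not match — not equal.

not equal: they reduce to {out.1} {out.2} {x1.1} {x1.2, x3.1, x3.2} {x2.1} {x2.2} and {out.1} {out.2} {x1.1, x1.2, x3.1, x3.2} {x2.1} {x2.2}


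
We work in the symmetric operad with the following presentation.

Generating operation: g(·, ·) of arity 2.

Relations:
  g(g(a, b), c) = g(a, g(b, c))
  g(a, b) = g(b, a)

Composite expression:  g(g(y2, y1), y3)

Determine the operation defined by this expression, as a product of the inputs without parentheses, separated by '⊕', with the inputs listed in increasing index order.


y1 ⊕ y2 ⊕ y3

Shape and order are irrelevant to g; the y-input set decides.
g(y2, y1) reduces to y2 ⊕ y1
g(g(y2, y1), y3) reduces to y2 ⊕ y1 ⊕ y3
reordering the factors by index: y1 ⊕ y2 ⊕ y3


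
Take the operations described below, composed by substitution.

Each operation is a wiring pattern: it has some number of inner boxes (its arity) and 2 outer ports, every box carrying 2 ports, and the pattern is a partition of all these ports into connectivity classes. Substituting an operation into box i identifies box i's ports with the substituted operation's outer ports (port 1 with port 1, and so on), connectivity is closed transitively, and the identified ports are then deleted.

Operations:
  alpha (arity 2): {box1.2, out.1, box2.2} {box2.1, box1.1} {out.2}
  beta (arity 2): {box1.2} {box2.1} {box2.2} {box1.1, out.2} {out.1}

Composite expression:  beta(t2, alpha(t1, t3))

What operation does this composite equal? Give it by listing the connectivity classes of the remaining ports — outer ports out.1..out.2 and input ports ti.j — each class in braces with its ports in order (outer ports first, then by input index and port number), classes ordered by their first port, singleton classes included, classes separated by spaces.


{out.1} {out.2, t2.1} {t1.1, t3.1} {t1.2, t3.2} {t2.2}

Reachability decides: close wires over beta-identified ports.
after alpha, the pattern on (t1, t3) reads {out.1, t1.2, t3.2} {out.2} {t1.1, t3.1} (out.j = its outer ports)
after beta, the pattern on (t2, t1, t3) reads {out.1} {out.2, t2.1} {t1.1, t3.1} {t1.2, t3.2} {t2.2} (out.j = its outer ports)


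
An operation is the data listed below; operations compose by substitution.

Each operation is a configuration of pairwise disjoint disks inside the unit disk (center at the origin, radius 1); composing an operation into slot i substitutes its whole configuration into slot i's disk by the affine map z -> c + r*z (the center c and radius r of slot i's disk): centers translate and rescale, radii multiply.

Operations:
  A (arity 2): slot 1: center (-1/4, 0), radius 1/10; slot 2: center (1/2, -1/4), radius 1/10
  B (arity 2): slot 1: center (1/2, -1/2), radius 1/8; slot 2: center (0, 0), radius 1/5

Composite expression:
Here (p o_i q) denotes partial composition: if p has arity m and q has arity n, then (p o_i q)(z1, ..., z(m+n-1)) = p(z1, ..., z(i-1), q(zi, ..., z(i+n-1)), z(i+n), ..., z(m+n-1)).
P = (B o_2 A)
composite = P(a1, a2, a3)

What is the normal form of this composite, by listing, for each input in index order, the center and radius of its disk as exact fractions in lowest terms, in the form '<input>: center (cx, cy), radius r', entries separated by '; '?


a1: center (1/2, -1/2), radius 1/8; a2: center (-1/20, 0), radius 1/50; a3: center (1/10, -1/20), radius 1/50


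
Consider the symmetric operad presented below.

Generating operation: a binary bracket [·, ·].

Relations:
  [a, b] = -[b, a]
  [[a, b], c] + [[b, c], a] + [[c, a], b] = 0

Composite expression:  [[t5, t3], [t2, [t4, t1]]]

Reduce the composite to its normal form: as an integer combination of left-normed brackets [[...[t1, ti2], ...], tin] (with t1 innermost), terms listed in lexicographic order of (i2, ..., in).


[[[[t1, t4], t2], t3], t5] - [[[[t1, t4], t2], t5], t3]


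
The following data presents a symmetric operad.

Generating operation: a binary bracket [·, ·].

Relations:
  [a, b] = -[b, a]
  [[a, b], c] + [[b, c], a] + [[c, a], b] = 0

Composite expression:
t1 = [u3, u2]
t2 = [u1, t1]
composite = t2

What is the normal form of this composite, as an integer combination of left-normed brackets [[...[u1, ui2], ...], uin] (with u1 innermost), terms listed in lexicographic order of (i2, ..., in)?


Left-normed coefficients sit on the u1-initial expansion words.
Composite bracket: [u1, [u3, u2]]
Each bracket splits as ab - ba, giving 4 signed words (2^2 = 4).
Words beginning with u1 determine it all:
  word u1u2u3 has sign -1, contributing -[[u1, u2], u3]
  word u1u3u2 has sign +1, contributing +[[u1, u3], u2]

-[[u1, u2], u3] + [[u1, u3], u2]


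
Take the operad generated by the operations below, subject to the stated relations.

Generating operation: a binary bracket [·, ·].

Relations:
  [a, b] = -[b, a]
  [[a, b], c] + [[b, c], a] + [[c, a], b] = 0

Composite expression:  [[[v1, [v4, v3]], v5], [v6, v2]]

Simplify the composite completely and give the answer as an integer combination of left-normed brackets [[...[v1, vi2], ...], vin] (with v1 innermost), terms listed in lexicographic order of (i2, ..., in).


Expand each bracket as ab - ba; the v1-initial words give the coefficients.
Composite bracket: [[[v1, [v4, v3]], v5], [v6, v2]]
Each bracket splits as ab - ba, giving 32 signed words (2^5 = 32).
Collect the words opening with v1:
  the word v1v3v4v5v2v6 carries sign +1 and contributes +[[[[[v1, v3], v4], v5], v2], v6]
  the word v1v3v4v5v6v2 carries sign -1 and contributes -[[[[[v1, v3], v4], v5], v6], v2]
  the word v1v4v3v5v2v6 carries sign -1 and contributes -[[[[[v1, v4], v3], v5], v2], v6]
  the word v1v4v3v5v6v2 carries sign +1 and contributes +[[[[[v1, v4], v3], v5], v6], v2]

[[[[[v1, v3], v4], v5], v2], v6] - [[[[[v1, v3], v4], v5], v6], v2] - [[[[[v1, v4], v3], v5], v2], v6] + [[[[[v1, v4], v3], v5], v6], v2]


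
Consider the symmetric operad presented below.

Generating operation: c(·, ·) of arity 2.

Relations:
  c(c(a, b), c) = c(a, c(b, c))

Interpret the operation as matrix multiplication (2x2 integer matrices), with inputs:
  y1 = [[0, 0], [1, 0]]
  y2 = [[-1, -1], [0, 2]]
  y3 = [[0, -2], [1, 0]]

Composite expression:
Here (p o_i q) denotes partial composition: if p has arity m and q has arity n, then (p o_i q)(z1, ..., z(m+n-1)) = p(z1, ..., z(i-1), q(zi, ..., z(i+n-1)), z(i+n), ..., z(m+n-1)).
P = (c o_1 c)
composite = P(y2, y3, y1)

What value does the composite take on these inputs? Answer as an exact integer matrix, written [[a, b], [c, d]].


c(y2, y3) = [[-1, 2], [2, 0]]
c(c(y2, y3), y1) = [[2, 0], [0, 0]]

[[2, 0], [0, 0]]


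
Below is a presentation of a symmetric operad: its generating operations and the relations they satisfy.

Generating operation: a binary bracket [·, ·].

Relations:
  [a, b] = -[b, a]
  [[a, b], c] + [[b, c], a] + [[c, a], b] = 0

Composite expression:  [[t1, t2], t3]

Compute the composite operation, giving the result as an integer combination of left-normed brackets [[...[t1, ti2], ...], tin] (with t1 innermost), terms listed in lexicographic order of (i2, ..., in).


Left-normed coefficients sit on the t1-initial expansion words.
Composite bracket: [[t1, t2], t3]
Each bracket splits as ab - ba, giving 4 signed words (2^2 = 4).
Only words starting with t1 matter:
  t1t2t3 appears with sign +1, giving the term +[[t1, t2], t3]

[[t1, t2], t3]


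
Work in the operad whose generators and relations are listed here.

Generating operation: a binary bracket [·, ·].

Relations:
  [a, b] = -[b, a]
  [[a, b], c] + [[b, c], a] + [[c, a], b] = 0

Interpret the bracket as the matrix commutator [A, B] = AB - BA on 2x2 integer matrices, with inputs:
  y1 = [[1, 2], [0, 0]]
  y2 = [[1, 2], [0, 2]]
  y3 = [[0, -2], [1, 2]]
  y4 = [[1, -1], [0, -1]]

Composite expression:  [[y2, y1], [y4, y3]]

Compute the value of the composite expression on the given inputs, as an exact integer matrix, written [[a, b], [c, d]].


[[8, -8], [0, -8]]


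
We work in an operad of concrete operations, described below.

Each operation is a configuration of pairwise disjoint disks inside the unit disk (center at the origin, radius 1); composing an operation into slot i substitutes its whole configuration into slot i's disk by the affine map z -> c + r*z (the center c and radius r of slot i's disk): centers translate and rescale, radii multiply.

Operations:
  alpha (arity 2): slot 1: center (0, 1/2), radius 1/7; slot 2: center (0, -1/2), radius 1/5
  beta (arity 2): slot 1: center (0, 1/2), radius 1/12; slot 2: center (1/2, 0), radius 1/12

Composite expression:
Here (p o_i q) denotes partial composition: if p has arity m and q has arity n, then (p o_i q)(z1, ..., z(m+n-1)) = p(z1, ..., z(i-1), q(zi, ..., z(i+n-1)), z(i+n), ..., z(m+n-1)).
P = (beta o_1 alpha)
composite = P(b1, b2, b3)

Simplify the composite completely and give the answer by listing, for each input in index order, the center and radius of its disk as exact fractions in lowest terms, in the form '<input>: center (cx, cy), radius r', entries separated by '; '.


b1: center (0, 13/24), radius 1/84; b2: center (0, 11/24), radius 1/60; b3: center (1/2, 0), radius 1/12

Nesting under beta composes maps z -> c + r*z down each b-path.
b1 passes through 2 substitutions, ending at center (0, 13/24), radius 1/84
b2 passes through 2 substitutions, ending at center (0, 11/24), radius 1/60
b3 passes through 1 substitution, ending at center (1/2, 0), radius 1/12


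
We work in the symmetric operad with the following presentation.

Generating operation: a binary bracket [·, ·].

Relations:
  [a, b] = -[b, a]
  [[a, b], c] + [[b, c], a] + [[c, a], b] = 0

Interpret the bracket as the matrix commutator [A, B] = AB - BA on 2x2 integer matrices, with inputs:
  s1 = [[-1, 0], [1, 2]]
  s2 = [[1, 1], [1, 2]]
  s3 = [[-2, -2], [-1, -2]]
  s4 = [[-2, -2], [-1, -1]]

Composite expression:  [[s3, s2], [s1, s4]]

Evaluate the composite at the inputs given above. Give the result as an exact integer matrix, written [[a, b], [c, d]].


[[2, -4], [-4, -2]]

[s3, s2] = [[-1, -2], [1, 1]]
[s1, s4] = [[2, 6], [-4, -2]]
[[s3, s2], [s1, s4]] = [[2, -4], [-4, -2]]


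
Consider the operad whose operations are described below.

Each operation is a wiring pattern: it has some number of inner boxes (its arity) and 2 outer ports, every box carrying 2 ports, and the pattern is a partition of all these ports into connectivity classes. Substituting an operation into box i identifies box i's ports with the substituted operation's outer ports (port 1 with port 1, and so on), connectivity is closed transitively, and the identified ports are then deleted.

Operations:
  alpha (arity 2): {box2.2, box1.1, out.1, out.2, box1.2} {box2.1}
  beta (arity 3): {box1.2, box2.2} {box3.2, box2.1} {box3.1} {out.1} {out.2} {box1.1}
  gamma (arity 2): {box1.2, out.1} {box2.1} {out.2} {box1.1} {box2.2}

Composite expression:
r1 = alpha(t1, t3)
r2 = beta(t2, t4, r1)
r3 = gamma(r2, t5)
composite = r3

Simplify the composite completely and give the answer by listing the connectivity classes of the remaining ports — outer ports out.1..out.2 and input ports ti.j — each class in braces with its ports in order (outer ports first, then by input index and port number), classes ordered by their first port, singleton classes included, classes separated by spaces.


{out.1} {out.2} {t1.1, t1.2, t3.2, t4.1} {t2.1} {t2.2, t4.2} {t3.1} {t5.1} {t5.2}

Substituting into gamma glues patterns; closure does the rest.
alpha over (t1, t3) gives {out.1, out.2, t1.1, t1.2, t3.2} {t3.1}, out.j being that stage's outer ports
beta over (t2, t4, t1, t3) gives {out.1} {out.2} {t1.1, t1.2, t3.2, t4.1} {t2.1} {t2.2, t4.2} {t3.1}, out.j being that stage's outer ports
gamma over (t2, t4, t1, t3, t5) gives {out.1} {out.2} {t1.1, t1.2, t3.2, t4.1} {t2.1} {t2.2, t4.2} {t3.1} {t5.1} {t5.2}, out.j being that stage's outer ports


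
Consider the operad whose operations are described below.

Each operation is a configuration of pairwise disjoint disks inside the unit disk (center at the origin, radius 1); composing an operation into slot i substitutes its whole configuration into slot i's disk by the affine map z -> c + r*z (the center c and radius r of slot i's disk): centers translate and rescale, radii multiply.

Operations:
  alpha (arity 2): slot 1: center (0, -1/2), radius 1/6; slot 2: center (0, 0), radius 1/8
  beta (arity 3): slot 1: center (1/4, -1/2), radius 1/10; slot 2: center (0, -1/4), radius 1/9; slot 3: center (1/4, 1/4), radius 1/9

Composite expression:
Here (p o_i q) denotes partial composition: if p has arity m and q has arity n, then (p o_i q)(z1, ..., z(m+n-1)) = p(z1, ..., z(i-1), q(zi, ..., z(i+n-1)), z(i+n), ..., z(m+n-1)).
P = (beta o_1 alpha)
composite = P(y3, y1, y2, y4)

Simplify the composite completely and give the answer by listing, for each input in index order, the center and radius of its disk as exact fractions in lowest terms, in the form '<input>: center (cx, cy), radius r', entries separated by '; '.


y1: center (1/4, -1/2), radius 1/80; y2: center (0, -1/4), radius 1/9; y3: center (1/4, -11/20), radius 1/60; y4: center (1/4, 1/4), radius 1/9

Below beta, radii multiply path by path; the y-disk centers shift.
input y3: applying the 2 nested substitutions gives center (1/4, -11/20), radius 1/60
input y1: applying the 2 nested substitutions gives center (1/4, -1/2), radius 1/80
input y2: applying the 1 nested substitution gives center (0, -1/4), radius 1/9
input y4: applying the 1 nested substitution gives center (1/4, 1/4), radius 1/9


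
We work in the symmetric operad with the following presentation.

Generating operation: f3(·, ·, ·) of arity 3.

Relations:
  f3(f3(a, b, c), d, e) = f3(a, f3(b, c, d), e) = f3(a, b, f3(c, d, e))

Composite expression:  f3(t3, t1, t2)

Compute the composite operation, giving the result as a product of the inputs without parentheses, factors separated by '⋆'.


Under associativity of f3, the answer is the t's in reading order.
f3(t3, t1, t2) flattens to t3 ⋆ t1 ⋆ t2

t3 ⋆ t1 ⋆ t2


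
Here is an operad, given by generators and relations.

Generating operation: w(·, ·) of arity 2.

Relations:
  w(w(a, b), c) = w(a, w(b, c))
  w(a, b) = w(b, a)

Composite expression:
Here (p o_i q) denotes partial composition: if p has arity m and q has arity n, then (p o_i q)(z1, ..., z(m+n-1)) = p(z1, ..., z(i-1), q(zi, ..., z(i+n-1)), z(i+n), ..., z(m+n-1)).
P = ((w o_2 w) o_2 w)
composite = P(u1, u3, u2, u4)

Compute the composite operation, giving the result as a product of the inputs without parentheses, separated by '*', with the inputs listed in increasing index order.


u1 * u2 * u3 * u4


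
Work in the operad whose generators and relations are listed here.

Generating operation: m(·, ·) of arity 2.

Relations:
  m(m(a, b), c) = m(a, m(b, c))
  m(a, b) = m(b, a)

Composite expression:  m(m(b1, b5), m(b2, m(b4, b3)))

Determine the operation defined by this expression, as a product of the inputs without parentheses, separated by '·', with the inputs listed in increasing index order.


b1 · b2 · b3 · b4 · b5

Both nesting and order wash out for m; what remains is which b's occur.
m(b1, b5) unparenthesizes to b1 · b5
m(b4, b3) unparenthesizes to b4 · b3
m(b2, m(b4, b3)) unparenthesizes to b2 · b4 · b3
m(m(b1, b5), m(b2, m(b4, b3))) unparenthesizes to b1 · b5 · b2 · b4 · b3
the factors in increasing index order: b1 · b2 · b3 · b4 · b5


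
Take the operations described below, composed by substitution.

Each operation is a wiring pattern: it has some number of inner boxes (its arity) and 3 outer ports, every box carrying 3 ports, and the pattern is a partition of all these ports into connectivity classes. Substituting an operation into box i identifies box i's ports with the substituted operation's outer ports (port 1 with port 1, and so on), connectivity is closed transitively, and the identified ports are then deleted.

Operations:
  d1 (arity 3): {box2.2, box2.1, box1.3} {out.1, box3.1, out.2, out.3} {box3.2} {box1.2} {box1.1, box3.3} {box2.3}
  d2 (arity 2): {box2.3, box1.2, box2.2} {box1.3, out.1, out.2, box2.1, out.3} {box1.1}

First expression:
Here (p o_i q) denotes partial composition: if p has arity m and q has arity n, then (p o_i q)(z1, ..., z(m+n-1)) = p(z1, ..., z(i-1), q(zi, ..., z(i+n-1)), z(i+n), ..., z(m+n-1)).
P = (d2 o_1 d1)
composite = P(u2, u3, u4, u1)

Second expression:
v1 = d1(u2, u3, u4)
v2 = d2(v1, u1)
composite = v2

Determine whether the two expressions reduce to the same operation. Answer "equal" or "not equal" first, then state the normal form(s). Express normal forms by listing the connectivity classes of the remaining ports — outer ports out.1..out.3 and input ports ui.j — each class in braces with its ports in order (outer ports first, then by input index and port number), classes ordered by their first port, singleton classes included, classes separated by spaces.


equal; both compose to {out.1, out.2, out.3, u1.1, u1.2, u1.3, u4.1} {u2.1, u4.3} {u2.2} {u2.3, u3.1, u3.2} {u3.3} {u4.2}


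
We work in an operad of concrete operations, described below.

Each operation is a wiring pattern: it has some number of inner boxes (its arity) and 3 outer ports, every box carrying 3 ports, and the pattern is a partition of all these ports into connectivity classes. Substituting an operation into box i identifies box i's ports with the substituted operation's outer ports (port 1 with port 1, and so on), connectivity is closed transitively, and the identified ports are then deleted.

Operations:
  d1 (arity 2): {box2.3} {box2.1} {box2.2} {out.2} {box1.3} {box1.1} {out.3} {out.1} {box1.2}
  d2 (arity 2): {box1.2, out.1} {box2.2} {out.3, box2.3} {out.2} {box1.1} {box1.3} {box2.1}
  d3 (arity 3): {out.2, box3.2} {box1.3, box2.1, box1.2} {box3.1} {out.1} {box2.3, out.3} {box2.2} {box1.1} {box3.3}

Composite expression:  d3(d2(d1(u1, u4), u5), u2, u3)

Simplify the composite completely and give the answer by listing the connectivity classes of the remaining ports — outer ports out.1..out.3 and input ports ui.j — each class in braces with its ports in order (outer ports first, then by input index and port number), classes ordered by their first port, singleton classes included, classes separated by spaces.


Two ports join when wires chain via d3-identified ports.
d1 over (u1, u4) gives {out.1} {out.2} {out.3} {u1.1} {u1.2} {u1.3} {u4.1} {u4.2} {u4.3}, out.j being that stage's outer ports
d2 over (u1, u4, u5) gives {out.1} {out.2} {out.3, u5.3} {u1.1} {u1.2} {u1.3} {u4.1} {u4.2} {u4.3} {u5.1} {u5.2}, out.j being that stage's outer ports
d3 over (u1, u4, u5, u2, u3) gives {out.1} {out.2, u3.2} {out.3, u2.3} {u1.1} {u1.2} {u1.3} {u2.1, u5.3} {u2.2} {u3.1} {u3.3} {u4.1} {u4.2} {u4.3} {u5.1} {u5.2}, out.j being that stage's outer ports

{out.1} {out.2, u3.2} {out.3, u2.3} {u1.1} {u1.2} {u1.3} {u2.1, u5.3} {u2.2} {u3.1} {u3.3} {u4.1} {u4.2} {u4.3} {u5.1} {u5.2}


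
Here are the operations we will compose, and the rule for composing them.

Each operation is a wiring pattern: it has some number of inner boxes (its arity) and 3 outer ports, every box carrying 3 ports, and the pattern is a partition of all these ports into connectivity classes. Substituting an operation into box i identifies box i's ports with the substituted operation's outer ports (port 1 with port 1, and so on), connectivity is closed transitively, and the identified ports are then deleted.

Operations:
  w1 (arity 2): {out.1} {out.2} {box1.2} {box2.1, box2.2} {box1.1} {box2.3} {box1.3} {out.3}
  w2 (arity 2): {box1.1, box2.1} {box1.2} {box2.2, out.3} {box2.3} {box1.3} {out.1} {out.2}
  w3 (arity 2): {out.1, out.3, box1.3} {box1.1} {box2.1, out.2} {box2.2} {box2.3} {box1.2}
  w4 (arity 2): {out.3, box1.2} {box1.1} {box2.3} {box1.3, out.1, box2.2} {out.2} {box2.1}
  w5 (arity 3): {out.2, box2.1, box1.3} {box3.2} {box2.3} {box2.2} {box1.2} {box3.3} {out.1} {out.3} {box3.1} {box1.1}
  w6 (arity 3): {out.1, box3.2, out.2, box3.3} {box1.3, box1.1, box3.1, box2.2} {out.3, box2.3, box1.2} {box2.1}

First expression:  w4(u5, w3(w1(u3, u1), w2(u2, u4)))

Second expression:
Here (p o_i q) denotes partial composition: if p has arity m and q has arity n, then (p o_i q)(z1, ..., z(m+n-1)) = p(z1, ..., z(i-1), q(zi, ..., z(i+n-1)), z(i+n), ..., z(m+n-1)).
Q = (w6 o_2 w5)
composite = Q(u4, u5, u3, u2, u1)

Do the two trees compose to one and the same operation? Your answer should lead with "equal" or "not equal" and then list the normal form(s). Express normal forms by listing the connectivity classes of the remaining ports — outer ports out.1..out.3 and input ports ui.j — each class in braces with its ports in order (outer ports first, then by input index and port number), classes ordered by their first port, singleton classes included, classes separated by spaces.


not equal: they reduce to {out.1, u5.3} {out.2} {out.3, u5.2} {u1.1, u1.2} {u1.3} {u2.1, u4.1} {u2.2} {u2.3} {u3.1} {u3.2} {u3.3} {u4.2} {u4.3} {u5.1} and {out.1, out.2, u1.2, u1.3} {out.3, u4.2} {u1.1, u3.1, u4.1, u4.3, u5.3} {u2.1} {u2.2} {u2.3} {u3.2} {u3.3} {u5.1} {u5.2}

In normal form, the first expression is {out.1, u5.3} {out.2} {out.3, u5.2} {u1.1, u1.2} {u1.3} {u2.1, u4.1} {u2.2} {u2.3} {u3.1} {u3.2} {u3.3} {u4.2} {u4.3} {u5.1}
In normal form, the second expression is {out.1, out.2, u1.2, u1.3} {out.3, u4.2} {u1.1, u3.1, u4.1, u4.3, u5.3} {u2.1} {u2.2} {u2.3} {u3.2} {u3.3} {u5.1} {u5.2}
The normal forms differ: not equal.


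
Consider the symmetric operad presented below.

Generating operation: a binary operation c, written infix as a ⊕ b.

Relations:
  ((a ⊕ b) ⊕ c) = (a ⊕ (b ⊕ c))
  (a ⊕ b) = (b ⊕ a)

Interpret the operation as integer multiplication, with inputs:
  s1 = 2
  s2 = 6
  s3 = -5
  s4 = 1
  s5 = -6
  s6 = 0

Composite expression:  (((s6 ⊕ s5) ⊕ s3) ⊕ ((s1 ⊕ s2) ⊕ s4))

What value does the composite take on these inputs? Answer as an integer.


0

(s6 ⊕ s5) = 0
((s6 ⊕ s5) ⊕ s3) = 0
(s1 ⊕ s2) = 12
((s1 ⊕ s2) ⊕ s4) = 12
(((s6 ⊕ s5) ⊕ s3) ⊕ ((s1 ⊕ s2) ⊕ s4)) = 0


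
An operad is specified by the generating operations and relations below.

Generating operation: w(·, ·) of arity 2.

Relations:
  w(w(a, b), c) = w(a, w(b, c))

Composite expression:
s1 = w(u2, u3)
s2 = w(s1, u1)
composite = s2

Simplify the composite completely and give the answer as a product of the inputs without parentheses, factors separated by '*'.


u2 * u3 * u1

All parenthesizations of w agree; list the u-inputs left to right.
w(u2, u3) reduces to u2 * u3
w(w(u2, u3), u1) reduces to u2 * u3 * u1
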